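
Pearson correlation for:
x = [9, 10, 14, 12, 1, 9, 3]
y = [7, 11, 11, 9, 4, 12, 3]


n=7, Σx=58, Σy=57, Σxy=556, Σx²=612, Σy²=541
r = (7×556 - 58×57)/√((7×612 - 58²)(7×541 - 57²))
= 586/√(920×538) = 586/√494960 ≈ 586/703.5339 ≈ 0.8329

r ≈ 0.8329


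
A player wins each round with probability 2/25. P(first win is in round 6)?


Geometric: P(X=6) = (1-p)^(k-1)×p = (23/25)^5×2/25 = 12872686/244140625

P(X=6) = 12872686/244140625 ≈ 5.27%


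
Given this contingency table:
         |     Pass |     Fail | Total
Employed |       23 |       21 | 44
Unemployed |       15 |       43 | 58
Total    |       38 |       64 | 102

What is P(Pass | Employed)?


P(Pass | Employed) = 23/(23+21) = 23/44

P(Pass|Employed) = 23/44 ≈ 52.27%


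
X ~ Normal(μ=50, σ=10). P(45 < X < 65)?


z₁=(45-50)/10=-0.5, z₂=(65-50)/10=1.5
P = Φ(1.5) - Φ(-0.5) = 0.933193 - 0.308538 = 0.624655 ≈ 0.6247

P(45 < X < 65) ≈ 0.6247


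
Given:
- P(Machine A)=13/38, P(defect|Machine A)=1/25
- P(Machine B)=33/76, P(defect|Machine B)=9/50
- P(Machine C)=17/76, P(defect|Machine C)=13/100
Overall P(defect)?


P(B) = Σ P(B|Aᵢ)×P(Aᵢ)
  1/25×13/38 = 13/950
  9/50×33/76 = 297/3800
  13/100×17/76 = 221/7600
Sum = 919/7600

P(defect) = 919/7600 ≈ 12.09%


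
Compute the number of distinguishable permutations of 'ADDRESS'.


Letters: 7, freq: {'A': 1, 'D': 2, 'R': 1, 'E': 1, 'S': 2}
7!/(1!×2!×1!×1!×2!) = 5040/4 = 1260

1260


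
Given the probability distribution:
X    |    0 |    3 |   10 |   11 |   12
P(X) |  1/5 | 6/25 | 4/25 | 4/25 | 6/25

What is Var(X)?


E[X] = 174/25
E[X²] = 1802/25
Var(X) = E[X²] - (E[X])² = 1802/25 - 30276/625 = 14774/625

Var(X) = 14774/625 ≈ 23.6384


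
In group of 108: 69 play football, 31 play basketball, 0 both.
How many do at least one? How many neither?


|A∪B| = 69+31-0 = 100
Neither = 108-100 = 8

At least one: 100; Neither: 8


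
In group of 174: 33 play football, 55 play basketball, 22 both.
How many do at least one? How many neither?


|A∪B| = 33+55-22 = 66
Neither = 174-66 = 108

At least one: 66; Neither: 108


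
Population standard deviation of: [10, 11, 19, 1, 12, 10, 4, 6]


Mean = 73/8
  (10-73/8)²=49/64
  (11-73/8)²=225/64
  (19-73/8)²=6241/64
  (1-73/8)²=4225/64
  (12-73/8)²=529/64
  (10-73/8)²=49/64
  (4-73/8)²=1681/64
  (6-73/8)²=625/64
Σ(x-μ)² = 1703/8
σ² = (1703/8)/8 = 1703/64

σ = √(1703/64) ≈ 5.1584


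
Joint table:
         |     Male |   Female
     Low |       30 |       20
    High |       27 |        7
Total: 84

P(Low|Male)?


P(Low|Male) = 30/(30+27) = 30/57 = 10/19

P = 10/19 ≈ 52.63%


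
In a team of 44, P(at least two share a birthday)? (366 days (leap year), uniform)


P(all different) = Π(366-i)/366 for i=0..43
= 0.067633
P(match) = 1 - 0.067633 = 0.932367

P ≈ 0.9324 ≈ 93.24%


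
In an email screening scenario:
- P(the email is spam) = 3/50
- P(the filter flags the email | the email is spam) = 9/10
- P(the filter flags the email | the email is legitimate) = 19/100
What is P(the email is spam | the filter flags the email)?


Using Bayes' theorem:
P(A|B) = P(B|A)·P(A) / P(B)

P(the filter flags the email) = 9/10 × 3/50 + 19/100 × 47/50
= 27/500 + 893/5000 = 1163/5000

P(the email is spam|the filter flags the email) = (27/500) / (1163/5000) = 270/1163

P(the email is spam|the filter flags the email) = 270/1163 ≈ 23.22%


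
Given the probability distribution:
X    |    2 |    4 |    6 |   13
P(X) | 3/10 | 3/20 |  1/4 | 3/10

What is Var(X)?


E[X] = 33/5
E[X²] = 633/10
Var(X) = E[X²] - (E[X])² = 633/10 - 1089/25 = 987/50

Var(X) = 987/50 ≈ 19.7400


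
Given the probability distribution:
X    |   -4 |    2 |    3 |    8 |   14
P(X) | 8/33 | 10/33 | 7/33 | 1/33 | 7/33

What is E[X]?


E[X] = Σ x·P(X=x)
= (-4)×(8/33) + (2)×(10/33) + (3)×(7/33) + (8)×(1/33) + (14)×(7/33)
= 115/33

E[X] = 115/33


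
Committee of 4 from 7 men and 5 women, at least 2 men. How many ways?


Count by #men:
  2M,2W: C(7,2)×C(5,2)=210
  3M,1W: C(7,3)×C(5,1)=175
  4M,0W: C(7,4)×C(5,0)=35
Total = 420

420


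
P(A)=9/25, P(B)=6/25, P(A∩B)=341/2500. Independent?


P(A)×P(B) = 54/625
P(A∩B) = 341/2500
Not equal → NOT independent

No, not independent


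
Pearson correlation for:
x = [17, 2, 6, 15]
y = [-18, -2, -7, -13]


n=4, Σx=40, Σy=-40, Σxy=-547, Σx²=554, Σy²=546
r = (4×(-547) - 40×(-40))/√((4×554 - 40²)(4×546 - (-40)²))
= -588/√(616×584) = -588/√359744 ≈ -588/599.7866 ≈ -0.9803

r ≈ -0.9803


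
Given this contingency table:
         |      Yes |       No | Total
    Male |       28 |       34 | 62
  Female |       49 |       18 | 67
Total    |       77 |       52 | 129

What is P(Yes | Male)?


P(Yes | Male) = 28/(28+34) = 28/62 = 14/31

P(Yes|Male) = 14/31 ≈ 45.16%


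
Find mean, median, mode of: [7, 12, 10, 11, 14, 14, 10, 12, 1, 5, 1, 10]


Sorted: [1, 1, 5, 7, 10, 10, 10, 11, 12, 12, 14, 14]
Mean = 107/12
Median = 10
Freq: {7: 1, 12: 2, 10: 3, 11: 1, 14: 2, 1: 2, 5: 1}
Mode: [10]

Mean=107/12, Median=10, Mode=10


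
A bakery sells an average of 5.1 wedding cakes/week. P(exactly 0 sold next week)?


Poisson(λ=5.1): P(X=0) = e^(-λ)×λ^k/k!
= e^(-5.1) × 5.1^0 / 0!
≈ 0.006096746566 × 1 / 1 ≈ 0.006097

P(X=0) ≈ 0.006097 ≈ 0.61%


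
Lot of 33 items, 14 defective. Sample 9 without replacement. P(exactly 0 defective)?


Hypergeometric: C(14,0)×C(19,9)/C(33,9)
= 1×92378/38567100 = 323/134850

P(X=0) = 323/134850 ≈ 0.24%


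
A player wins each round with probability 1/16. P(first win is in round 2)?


Geometric: P(X=2) = (1-p)^(k-1)×p = (15/16)^1×1/16 = 15/256

P(X=2) = 15/256 ≈ 5.86%


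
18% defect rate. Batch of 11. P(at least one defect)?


P(all good) = (41/50)^11 = 550329031716248441/4882812500000000000
P(≥1 defect) = 4332483468283751559/4882812500000000000

P = 4332483468283751559/4882812500000000000 ≈ 88.73%


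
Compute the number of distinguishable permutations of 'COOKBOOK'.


Letters: 8, freq: {'C': 1, 'O': 4, 'K': 2, 'B': 1}
8!/(1!×4!×2!×1!) = 40320/48 = 840

840


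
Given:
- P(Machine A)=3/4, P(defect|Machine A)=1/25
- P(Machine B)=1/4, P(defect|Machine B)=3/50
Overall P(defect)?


P(B) = Σ P(B|Aᵢ)×P(Aᵢ)
  1/25×3/4 = 3/100
  3/50×1/4 = 3/200
Sum = 9/200

P(defect) = 9/200 ≈ 4.50%


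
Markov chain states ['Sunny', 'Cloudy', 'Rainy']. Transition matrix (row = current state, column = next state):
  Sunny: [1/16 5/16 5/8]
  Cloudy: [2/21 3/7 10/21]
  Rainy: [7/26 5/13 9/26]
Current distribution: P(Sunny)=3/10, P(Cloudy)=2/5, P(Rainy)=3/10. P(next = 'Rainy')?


P(next=Rainy) = Σᵢ P(now=i)×P(i→Rainy)
= 3/10×5/8 + 2/5×10/21 + 3/10×9/26
= 3/16 + 4/21 + 27/260 = 10523/21840

P = 10523/21840 ≈ 0.4818


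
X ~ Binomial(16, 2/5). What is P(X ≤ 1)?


P(X ≤ 1) = Σ P(X=i) for i=0..1
P(X=0) = 43046721/152587890625
P(X=1) = 459165024/152587890625
Sum = 100442349/30517578125

P(X ≤ 1) = 100442349/30517578125 ≈ 0.33%


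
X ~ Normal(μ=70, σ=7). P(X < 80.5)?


z = (80.5-70)/7 = 1.5
P(Z < 1.5) = 0.9332

P(X < 80.5) ≈ 0.9332


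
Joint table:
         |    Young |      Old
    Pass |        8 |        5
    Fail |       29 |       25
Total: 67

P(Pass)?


P(Pass) = (8+5)/67 = 13/67

P(Pass) = 13/67 ≈ 19.40%


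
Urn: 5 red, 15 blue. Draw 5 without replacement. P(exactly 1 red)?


Hypergeometric: C(5,1)×C(15,4)/C(20,5)
= 5×1365/15504 = 2275/5168

P(X=1) = 2275/5168 ≈ 44.02%


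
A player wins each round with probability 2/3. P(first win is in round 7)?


Geometric: P(X=7) = (1-p)^(k-1)×p = (1/3)^6×2/3 = 2/2187

P(X=7) = 2/2187 ≈ 0.09%


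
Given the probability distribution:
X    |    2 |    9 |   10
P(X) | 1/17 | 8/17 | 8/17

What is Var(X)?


E[X] = 154/17
E[X²] = 1452/17
Var(X) = E[X²] - (E[X])² = 1452/17 - 23716/289 = 968/289

Var(X) = 968/289 ≈ 3.3495


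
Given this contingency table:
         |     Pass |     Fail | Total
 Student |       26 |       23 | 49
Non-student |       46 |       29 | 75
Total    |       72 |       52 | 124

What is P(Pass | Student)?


P(Pass | Student) = 26/(26+23) = 26/49

P(Pass|Student) = 26/49 ≈ 53.06%


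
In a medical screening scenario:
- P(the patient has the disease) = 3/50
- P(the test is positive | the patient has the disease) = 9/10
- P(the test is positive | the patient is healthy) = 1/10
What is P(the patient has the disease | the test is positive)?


Using Bayes' theorem:
P(A|B) = P(B|A)·P(A) / P(B)

P(the test is positive) = 9/10 × 3/50 + 1/10 × 47/50
= 27/500 + 47/500 = 37/250

P(the patient has the disease|the test is positive) = (27/500) / (37/250) = 27/74

P(the patient has the disease|the test is positive) = 27/74 ≈ 36.49%


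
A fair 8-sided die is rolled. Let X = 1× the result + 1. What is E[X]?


E[die] = (1+8)/2 = 9/2
E[X] = 1×9/2 + 1 = 11/2

E[X] = 11/2


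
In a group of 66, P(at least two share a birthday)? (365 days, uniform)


P(all different) = Π(365-i)/365 for i=0..65
= 0.001904
P(match) = 1 - 0.001904 = 0.998096

P ≈ 0.9981 ≈ 99.81%


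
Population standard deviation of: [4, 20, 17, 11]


Mean = 52/4 = 13
  (4-13)²=81
  (20-13)²=49
  (17-13)²=16
  (11-13)²=4
Σ(x-μ)² = 150
σ² = 150/4 = 75/2

σ = √(75/2) ≈ 6.1237


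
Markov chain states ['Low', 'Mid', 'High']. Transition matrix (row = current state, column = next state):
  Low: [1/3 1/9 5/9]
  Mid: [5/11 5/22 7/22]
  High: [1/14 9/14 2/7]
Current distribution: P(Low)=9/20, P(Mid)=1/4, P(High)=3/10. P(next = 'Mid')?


P(next=Mid) = Σᵢ P(now=i)×P(i→Mid)
= 9/20×1/9 + 1/4×5/22 + 3/10×9/14
= 1/20 + 5/88 + 27/140 = 923/3080

P = 923/3080 ≈ 0.2997


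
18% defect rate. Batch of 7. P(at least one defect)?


P(all good) = (41/50)^7 = 194754273881/781250000000
P(≥1 defect) = 586495726119/781250000000

P = 586495726119/781250000000 ≈ 75.07%


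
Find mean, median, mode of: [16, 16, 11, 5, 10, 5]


Sorted: [5, 5, 10, 11, 16, 16]
Mean = 63/6 = 21/2
Median = 21/2
Freq: {16: 2, 11: 1, 5: 2, 10: 1}
Mode: [5, 16]

Mean=21/2, Median=21/2, Mode=[5, 16]


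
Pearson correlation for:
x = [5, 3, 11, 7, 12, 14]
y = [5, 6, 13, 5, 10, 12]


n=6, Σx=52, Σy=51, Σxy=509, Σx²=544, Σy²=499
r = (6×509 - 52×51)/√((6×544 - 52²)(6×499 - 51²))
= 402/√(560×393) = 402/√220080 ≈ 402/469.1268 ≈ 0.8569

r ≈ 0.8569


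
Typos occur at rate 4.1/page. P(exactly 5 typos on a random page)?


Poisson(λ=4.1): P(X=5) = e^(-λ)×λ^k/k!
= e^(-4.1) × 4.1^5 / 5!
≈ 0.0165726754 × 1158.56201 / 120 ≈ 0.160004

P(X=5) ≈ 0.160004 ≈ 16.00%


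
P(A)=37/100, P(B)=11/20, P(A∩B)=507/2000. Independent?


P(A)×P(B) = 407/2000
P(A∩B) = 507/2000
Not equal → NOT independent

No, not independent


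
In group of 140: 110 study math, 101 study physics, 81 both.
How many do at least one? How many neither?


|A∪B| = 110+101-81 = 130
Neither = 140-130 = 10

At least one: 130; Neither: 10


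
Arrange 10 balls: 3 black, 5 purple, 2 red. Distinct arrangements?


10!/(3!×5!×2!) = 2520

2520


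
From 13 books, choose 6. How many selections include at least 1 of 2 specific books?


Complement: C(13,6) - C(11,6) = 1716 - 462 = 1254

1254


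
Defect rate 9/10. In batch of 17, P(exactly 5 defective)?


Binomial: P(X=5) = C(17,5)×p^5×(1-p)^12
= 6188 × 59049/100000 × 1/1000000000000 = 91348803/25000000000000000

P(X=5) = 91348803/25000000000000000 ≈ 0.00%


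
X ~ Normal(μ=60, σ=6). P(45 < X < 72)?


z₁=(45-60)/6=-2.5, z₂=(72-60)/6=2.0
P = Φ(2.0) - Φ(-2.5) = 0.977250 - 0.006210 = 0.971040 ≈ 0.9710

P(45 < X < 72) ≈ 0.9710


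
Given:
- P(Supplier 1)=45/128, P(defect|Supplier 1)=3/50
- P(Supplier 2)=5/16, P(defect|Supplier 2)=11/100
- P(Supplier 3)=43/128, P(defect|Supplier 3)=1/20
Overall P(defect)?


P(B) = Σ P(B|Aᵢ)×P(Aᵢ)
  3/50×45/128 = 27/1280
  11/100×5/16 = 11/320
  1/20×43/128 = 43/2560
Sum = 37/512

P(defect) = 37/512 ≈ 7.23%


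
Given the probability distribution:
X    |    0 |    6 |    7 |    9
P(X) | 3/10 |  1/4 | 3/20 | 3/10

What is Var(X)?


E[X] = 21/4
E[X²] = 813/20
Var(X) = E[X²] - (E[X])² = 813/20 - 441/16 = 1047/80

Var(X) = 1047/80 ≈ 13.0875


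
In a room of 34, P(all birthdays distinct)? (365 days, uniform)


P(all different) = Π(365-i)/365 for i=0..33
= (365/365)×(364/365)×...×(332/365)
= 0.204683

P ≈ 0.2047 ≈ 20.47%


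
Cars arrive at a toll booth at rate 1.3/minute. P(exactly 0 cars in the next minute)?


Poisson(λ=1.3): P(X=0) = e^(-λ)×λ^k/k!
= e^(-1.3) × 1.3^0 / 0!
≈ 0.272531793 × 1 / 1 ≈ 0.272532

P(X=0) ≈ 0.272532 ≈ 27.25%


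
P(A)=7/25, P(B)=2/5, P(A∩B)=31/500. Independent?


P(A)×P(B) = 14/125
P(A∩B) = 31/500
Not equal → NOT independent

No, not independent


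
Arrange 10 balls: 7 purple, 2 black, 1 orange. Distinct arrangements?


10!/(7!×2!×1!) = 360

360


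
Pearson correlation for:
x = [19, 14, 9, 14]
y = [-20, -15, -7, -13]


n=4, Σx=56, Σy=-55, Σxy=-835, Σx²=834, Σy²=843
r = (4×(-835) - 56×(-55))/√((4×834 - 56²)(4×843 - (-55)²))
= -260/√(200×347) = -260/√69400 ≈ -260/263.4388 ≈ -0.9869

r ≈ -0.9869


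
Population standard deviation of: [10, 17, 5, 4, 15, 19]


Mean = 70/6 = 35/3
  (10-35/3)²=25/9
  (17-35/3)²=256/9
  (5-35/3)²=400/9
  (4-35/3)²=529/9
  (15-35/3)²=100/9
  (19-35/3)²=484/9
Σ(x-μ)² = 598/3
σ² = (598/3)/6 = 299/9

σ = √(299/9) ≈ 5.7639


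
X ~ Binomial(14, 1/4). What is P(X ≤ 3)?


P(X ≤ 3) = Σ P(X=i) for i=0..3
P(X=0) = 4782969/268435456
P(X=1) = 11160261/134217728
P(X=2) = 48361131/268435456
P(X=3) = 16120377/67108864
Sum = 69973065/134217728

P(X ≤ 3) = 69973065/134217728 ≈ 52.13%


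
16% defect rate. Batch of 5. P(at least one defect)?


P(all good) = (21/25)^5 = 4084101/9765625
P(≥1 defect) = 5681524/9765625

P = 5681524/9765625 ≈ 58.18%


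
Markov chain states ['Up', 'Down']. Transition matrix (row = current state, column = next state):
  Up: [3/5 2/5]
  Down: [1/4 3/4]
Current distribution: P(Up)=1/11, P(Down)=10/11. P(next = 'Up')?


P(next=Up) = Σᵢ P(now=i)×P(i→Up)
= 1/11×3/5 + 10/11×1/4
= 3/55 + 5/22 = 31/110

P = 31/110 ≈ 0.2818


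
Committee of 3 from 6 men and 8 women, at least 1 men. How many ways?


Count by #men:
  1M,2W: C(6,1)×C(8,2)=168
  2M,1W: C(6,2)×C(8,1)=120
  3M,0W: C(6,3)×C(8,0)=20
Total = 308

308


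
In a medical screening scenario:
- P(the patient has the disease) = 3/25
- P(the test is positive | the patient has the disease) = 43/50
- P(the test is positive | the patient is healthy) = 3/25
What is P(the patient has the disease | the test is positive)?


Using Bayes' theorem:
P(A|B) = P(B|A)·P(A) / P(B)

P(the test is positive) = 43/50 × 3/25 + 3/25 × 22/25
= 129/1250 + 66/625 = 261/1250

P(the patient has the disease|the test is positive) = (129/1250) / (261/1250) = 43/87

P(the patient has the disease|the test is positive) = 43/87 ≈ 49.43%


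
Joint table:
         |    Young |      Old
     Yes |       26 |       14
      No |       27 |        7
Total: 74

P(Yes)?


P(Yes) = (26+14)/74 = 40/74 = 20/37

P(Yes) = 20/37 ≈ 54.05%


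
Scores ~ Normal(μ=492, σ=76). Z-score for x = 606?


z = (x - μ)/σ = (606 - 492)/76 = 1.5

z = 1.5


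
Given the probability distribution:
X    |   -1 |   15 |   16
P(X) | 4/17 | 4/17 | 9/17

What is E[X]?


E[X] = Σ x·P(X=x)
= (-1)×(4/17) + (15)×(4/17) + (16)×(9/17)
= 200/17

E[X] = 200/17


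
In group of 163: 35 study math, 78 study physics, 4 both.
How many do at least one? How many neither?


|A∪B| = 35+78-4 = 109
Neither = 163-109 = 54

At least one: 109; Neither: 54


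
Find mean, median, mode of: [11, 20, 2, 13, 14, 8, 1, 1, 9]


Sorted: [1, 1, 2, 8, 9, 11, 13, 14, 20]
Mean = 79/9
Median = 9
Freq: {11: 1, 20: 1, 2: 1, 13: 1, 14: 1, 8: 1, 1: 2, 9: 1}
Mode: [1]

Mean=79/9, Median=9, Mode=1


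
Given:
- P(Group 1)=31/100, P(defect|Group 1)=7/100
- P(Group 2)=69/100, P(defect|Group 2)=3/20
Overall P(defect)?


P(B) = Σ P(B|Aᵢ)×P(Aᵢ)
  7/100×31/100 = 217/10000
  3/20×69/100 = 207/2000
Sum = 313/2500

P(defect) = 313/2500 ≈ 12.52%


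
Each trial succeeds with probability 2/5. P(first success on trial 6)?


Geometric: P(X=6) = (1-p)^(k-1)×p = (3/5)^5×2/5 = 486/15625

P(X=6) = 486/15625 ≈ 3.11%


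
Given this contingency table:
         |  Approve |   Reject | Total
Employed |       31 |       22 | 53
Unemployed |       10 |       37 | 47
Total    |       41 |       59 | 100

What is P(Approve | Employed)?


P(Approve | Employed) = 31/(31+22) = 31/53

P(Approve|Employed) = 31/53 ≈ 58.49%


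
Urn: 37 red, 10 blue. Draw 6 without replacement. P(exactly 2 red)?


Hypergeometric: C(37,2)×C(10,4)/C(47,6)
= 666×210/10737573 = 6660/511313

P(X=2) = 6660/511313 ≈ 1.30%


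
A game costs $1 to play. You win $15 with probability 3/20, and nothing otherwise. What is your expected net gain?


E[gain] = (15-1)×3/20 + (-1)×17/20
= 21/10 - 17/20 = 5/4

Expected net gain = $5/4 ≈ $1.25


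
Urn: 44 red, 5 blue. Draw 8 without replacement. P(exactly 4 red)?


Hypergeometric: C(44,4)×C(5,4)/C(49,8)
= 135751×5/450978066 = 205/136206

P(X=4) = 205/136206 ≈ 0.15%


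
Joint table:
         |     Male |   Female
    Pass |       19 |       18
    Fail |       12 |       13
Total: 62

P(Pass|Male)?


P(Pass|Male) = 19/(19+12) = 19/31

P = 19/31 ≈ 61.29%


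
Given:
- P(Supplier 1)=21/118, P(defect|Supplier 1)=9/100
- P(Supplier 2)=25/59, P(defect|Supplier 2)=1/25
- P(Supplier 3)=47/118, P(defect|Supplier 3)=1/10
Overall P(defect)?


P(B) = Σ P(B|Aᵢ)×P(Aᵢ)
  9/100×21/118 = 189/11800
  1/25×25/59 = 1/59
  1/10×47/118 = 47/1180
Sum = 859/11800

P(defect) = 859/11800 ≈ 7.28%


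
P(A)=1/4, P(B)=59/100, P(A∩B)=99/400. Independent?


P(A)×P(B) = 59/400
P(A∩B) = 99/400
Not equal → NOT independent

No, not independent


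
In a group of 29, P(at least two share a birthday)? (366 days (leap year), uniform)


P(all different) = Π(366-i)/366 for i=0..28
= 0.320056
P(match) = 1 - 0.320056 = 0.679944

P ≈ 0.6799 ≈ 67.99%


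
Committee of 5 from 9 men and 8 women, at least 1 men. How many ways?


Count by #men:
  1M,4W: C(9,1)×C(8,4)=630
  2M,3W: C(9,2)×C(8,3)=2016
  3M,2W: C(9,3)×C(8,2)=2352
  4M,1W: C(9,4)×C(8,1)=1008
  5M,0W: C(9,5)×C(8,0)=126
Total = 6132

6132


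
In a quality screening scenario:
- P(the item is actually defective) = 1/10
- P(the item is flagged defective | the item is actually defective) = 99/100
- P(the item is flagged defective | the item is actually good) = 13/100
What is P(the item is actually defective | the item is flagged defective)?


Using Bayes' theorem:
P(A|B) = P(B|A)·P(A) / P(B)

P(the item is flagged defective) = 99/100 × 1/10 + 13/100 × 9/10
= 99/1000 + 117/1000 = 27/125

P(the item is actually defective|the item is flagged defective) = (99/1000) / (27/125) = 11/24

P(the item is actually defective|the item is flagged defective) = 11/24 ≈ 45.83%


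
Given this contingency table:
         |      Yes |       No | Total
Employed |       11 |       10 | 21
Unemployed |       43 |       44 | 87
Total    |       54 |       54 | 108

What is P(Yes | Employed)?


P(Yes | Employed) = 11/(11+10) = 11/21

P(Yes|Employed) = 11/21 ≈ 52.38%


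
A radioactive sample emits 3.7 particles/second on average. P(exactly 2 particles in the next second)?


Poisson(λ=3.7): P(X=2) = e^(-λ)×λ^k/k!
= e^(-3.7) × 3.7^2 / 2!
≈ 0.02472352647 × 13.69 / 2 ≈ 0.169233

P(X=2) ≈ 0.169233 ≈ 16.92%


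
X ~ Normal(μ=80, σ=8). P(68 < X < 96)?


z₁=(68-80)/8=-1.5, z₂=(96-80)/8=2.0
P = Φ(2.0) - Φ(-1.5) = 0.977250 - 0.066807 = 0.910443 ≈ 0.9104

P(68 < X < 96) ≈ 0.9104


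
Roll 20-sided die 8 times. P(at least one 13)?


P(no 13)^8 = (19/20)^8 = 16983563041/25600000000
P(≥1) = 1 - 16983563041/25600000000 = 8616436959/25600000000

P = 8616436959/25600000000 ≈ 33.66%


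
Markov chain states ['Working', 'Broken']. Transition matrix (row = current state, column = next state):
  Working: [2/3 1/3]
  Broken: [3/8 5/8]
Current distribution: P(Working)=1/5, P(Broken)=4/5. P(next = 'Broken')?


P(next=Broken) = Σᵢ P(now=i)×P(i→Broken)
= 1/5×1/3 + 4/5×5/8
= 1/15 + 1/2 = 17/30

P = 17/30 ≈ 0.5667


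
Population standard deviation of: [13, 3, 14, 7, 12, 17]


Mean = 66/6 = 11
  (13-11)²=4
  (3-11)²=64
  (14-11)²=9
  (7-11)²=16
  (12-11)²=1
  (17-11)²=36
Σ(x-μ)² = 130
σ² = 130/6 = 65/3

σ = √(65/3) ≈ 4.6547


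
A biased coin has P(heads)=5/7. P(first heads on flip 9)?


Geometric: P(X=9) = (1-p)^(k-1)×p = (2/7)^8×5/7 = 1280/40353607

P(X=9) = 1280/40353607 ≈ 0.00%


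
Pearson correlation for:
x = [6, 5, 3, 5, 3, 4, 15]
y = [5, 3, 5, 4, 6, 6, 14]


n=7, Σx=41, Σy=43, Σxy=332, Σx²=345, Σy²=343
r = (7×332 - 41×43)/√((7×345 - 41²)(7×343 - 43²))
= 561/√(734×552) = 561/√405168 ≈ 561/636.5281 ≈ 0.8813

r ≈ 0.8813


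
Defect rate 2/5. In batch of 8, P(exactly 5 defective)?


Binomial: P(X=5) = C(8,5)×p^5×(1-p)^3
= 56 × 32/3125 × 27/125 = 48384/390625

P(X=5) = 48384/390625 ≈ 12.39%


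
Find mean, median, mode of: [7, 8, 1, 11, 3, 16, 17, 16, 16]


Sorted: [1, 3, 7, 8, 11, 16, 16, 16, 17]
Mean = 95/9
Median = 11
Freq: {7: 1, 8: 1, 1: 1, 11: 1, 3: 1, 16: 3, 17: 1}
Mode: [16]

Mean=95/9, Median=11, Mode=16


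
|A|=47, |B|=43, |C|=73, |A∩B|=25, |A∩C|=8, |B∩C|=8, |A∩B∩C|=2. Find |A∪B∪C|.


|A∪B∪C| = 47+43+73-25-8-8+2 = 124

|A∪B∪C| = 124


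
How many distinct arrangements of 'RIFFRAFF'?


Letters: 8, freq: {'R': 2, 'I': 1, 'F': 4, 'A': 1}
8!/(2!×1!×4!×1!) = 40320/48 = 840

840


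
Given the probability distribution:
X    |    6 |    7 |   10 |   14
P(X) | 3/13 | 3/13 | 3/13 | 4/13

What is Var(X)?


E[X] = 125/13
E[X²] = 103
Var(X) = E[X²] - (E[X])² = 103 - 15625/169 = 1782/169

Var(X) = 1782/169 ≈ 10.5444


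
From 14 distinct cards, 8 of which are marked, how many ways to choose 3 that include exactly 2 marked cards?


Choose 2 of the 8 marked cards and 1 of the other 6 cards:
C(8,2)×C(6,1) = 28×6 = 168

168


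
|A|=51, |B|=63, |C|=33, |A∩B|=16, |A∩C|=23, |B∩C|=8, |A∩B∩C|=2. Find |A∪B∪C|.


|A∪B∪C| = 51+63+33-16-23-8+2 = 102

|A∪B∪C| = 102


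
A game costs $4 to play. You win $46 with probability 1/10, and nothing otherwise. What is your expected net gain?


E[gain] = (46-4)×1/10 + (-4)×9/10
= 21/5 - 18/5 = 3/5

Expected net gain = $3/5 ≈ $0.60


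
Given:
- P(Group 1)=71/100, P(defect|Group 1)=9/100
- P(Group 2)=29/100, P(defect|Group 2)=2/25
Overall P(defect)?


P(B) = Σ P(B|Aᵢ)×P(Aᵢ)
  9/100×71/100 = 639/10000
  2/25×29/100 = 29/1250
Sum = 871/10000

P(defect) = 871/10000 ≈ 8.71%


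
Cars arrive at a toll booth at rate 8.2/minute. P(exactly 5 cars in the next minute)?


Poisson(λ=8.2): P(X=5) = e^(-λ)×λ^k/k!
= e^(-8.2) × 8.2^5 / 5!
≈ 0.00027465357 × 37073.98432 / 120 ≈ 0.084854

P(X=5) ≈ 0.084854 ≈ 8.49%


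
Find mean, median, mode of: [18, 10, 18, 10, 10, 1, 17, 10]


Sorted: [1, 10, 10, 10, 10, 17, 18, 18]
Mean = 94/8 = 47/4
Median = 10
Freq: {18: 2, 10: 4, 1: 1, 17: 1}
Mode: [10]

Mean=47/4, Median=10, Mode=10


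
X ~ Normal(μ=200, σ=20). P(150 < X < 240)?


z₁=(150-200)/20=-2.5, z₂=(240-200)/20=2.0
P = Φ(2.0) - Φ(-2.5) = 0.977250 - 0.006210 = 0.971040 ≈ 0.9710

P(150 < X < 240) ≈ 0.9710


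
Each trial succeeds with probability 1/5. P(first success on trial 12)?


Geometric: P(X=12) = (1-p)^(k-1)×p = (4/5)^11×1/5 = 4194304/244140625

P(X=12) = 4194304/244140625 ≈ 1.72%


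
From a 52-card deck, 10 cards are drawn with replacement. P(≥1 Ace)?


P(not a Ace) = 48/52 = 12/13
P(none in 10 draws) = (12/13)^10 = 61917364224/137858491849
P(≥1 Ace) = 1 - 61917364224/137858491849 = 75941127625/137858491849

P = 75941127625/137858491849 ≈ 55.09%


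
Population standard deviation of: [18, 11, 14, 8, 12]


Mean = 63/5
  (18-63/5)²=729/25
  (11-63/5)²=64/25
  (14-63/5)²=49/25
  (8-63/5)²=529/25
  (12-63/5)²=9/25
Σ(x-μ)² = 276/5
σ² = (276/5)/5 = 276/25

σ = √(276/25) ≈ 3.3226


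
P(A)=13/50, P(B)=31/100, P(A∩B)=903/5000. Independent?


P(A)×P(B) = 403/5000
P(A∩B) = 903/5000
Not equal → NOT independent

No, not independent


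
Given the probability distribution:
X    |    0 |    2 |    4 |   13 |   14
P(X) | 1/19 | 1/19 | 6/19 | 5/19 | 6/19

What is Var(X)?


E[X] = 175/19
E[X²] = 2121/19
Var(X) = E[X²] - (E[X])² = 2121/19 - 30625/361 = 9674/361

Var(X) = 9674/361 ≈ 26.7978


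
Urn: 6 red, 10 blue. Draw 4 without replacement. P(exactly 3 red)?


Hypergeometric: C(6,3)×C(10,1)/C(16,4)
= 20×10/1820 = 10/91

P(X=3) = 10/91 ≈ 10.99%


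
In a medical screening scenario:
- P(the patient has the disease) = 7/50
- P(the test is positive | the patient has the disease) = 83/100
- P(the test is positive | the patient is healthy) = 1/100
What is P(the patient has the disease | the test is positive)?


Using Bayes' theorem:
P(A|B) = P(B|A)·P(A) / P(B)

P(the test is positive) = 83/100 × 7/50 + 1/100 × 43/50
= 581/5000 + 43/5000 = 78/625

P(the patient has the disease|the test is positive) = (581/5000) / (78/625) = 581/624

P(the patient has the disease|the test is positive) = 581/624 ≈ 93.11%


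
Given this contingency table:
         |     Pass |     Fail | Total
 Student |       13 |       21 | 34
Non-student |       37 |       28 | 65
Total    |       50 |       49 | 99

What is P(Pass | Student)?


P(Pass | Student) = 13/(13+21) = 13/34

P(Pass|Student) = 13/34 ≈ 38.24%


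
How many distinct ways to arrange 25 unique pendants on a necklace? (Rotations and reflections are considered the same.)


Free circular arrangements: rotations and reflections both identified.
(n-1)!/2 = 24!/2 = 620448401733239439360000/2 = 310224200866619719680000

310224200866619719680000


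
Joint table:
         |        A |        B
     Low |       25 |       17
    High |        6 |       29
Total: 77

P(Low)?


P(Low) = (25+17)/77 = 42/77 = 6/11

P(Low) = 6/11 ≈ 54.55%


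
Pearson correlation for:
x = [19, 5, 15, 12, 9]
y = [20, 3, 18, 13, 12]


n=5, Σx=60, Σy=66, Σxy=929, Σx²=836, Σy²=1046
r = (5×929 - 60×66)/√((5×836 - 60²)(5×1046 - 66²))
= 685/√(580×874) = 685/√506920 ≈ 685/711.9831 ≈ 0.9621

r ≈ 0.9621


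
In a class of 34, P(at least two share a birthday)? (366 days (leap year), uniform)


P(all different) = Π(366-i)/366 for i=0..33
= 0.205601
P(match) = 1 - 0.205601 = 0.794399

P ≈ 0.7944 ≈ 79.44%


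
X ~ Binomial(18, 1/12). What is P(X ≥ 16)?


P(X ≥ 16) = Σ P(X=i) for i=16..18
P(X=16) = 2057/2958148142320582656
P(X=17) = 11/1479074071160291328
P(X=18) = 1/26623333280885243904
Sum = 2339/3327916660110655488

P(X ≥ 16) = 2339/3327916660110655488 ≈ 0.00%


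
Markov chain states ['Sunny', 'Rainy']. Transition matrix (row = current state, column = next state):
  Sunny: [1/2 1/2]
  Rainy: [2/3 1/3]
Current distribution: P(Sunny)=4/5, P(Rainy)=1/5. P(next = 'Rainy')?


P(next=Rainy) = Σᵢ P(now=i)×P(i→Rainy)
= 4/5×1/2 + 1/5×1/3
= 2/5 + 1/15 = 7/15

P = 7/15 ≈ 0.4667


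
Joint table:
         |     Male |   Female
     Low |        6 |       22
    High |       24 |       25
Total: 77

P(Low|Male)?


P(Low|Male) = 6/(6+24) = 6/30 = 1/5

P = 1/5 ≈ 20.00%


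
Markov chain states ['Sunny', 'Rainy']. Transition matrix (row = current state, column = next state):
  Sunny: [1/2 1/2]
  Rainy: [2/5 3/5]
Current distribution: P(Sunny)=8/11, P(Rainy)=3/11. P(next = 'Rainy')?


P(next=Rainy) = Σᵢ P(now=i)×P(i→Rainy)
= 8/11×1/2 + 3/11×3/5
= 4/11 + 9/55 = 29/55

P = 29/55 ≈ 0.5273


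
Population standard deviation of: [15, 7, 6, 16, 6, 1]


Mean = 51/6 = 17/2
  (15-17/2)²=169/4
  (7-17/2)²=9/4
  (6-17/2)²=25/4
  (16-17/2)²=225/4
  (6-17/2)²=25/4
  (1-17/2)²=225/4
Σ(x-μ)² = 339/2
σ² = (339/2)/6 = 113/4

σ = √(113/4) ≈ 5.3151


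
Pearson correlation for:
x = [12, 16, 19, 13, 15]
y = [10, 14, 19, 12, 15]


n=5, Σx=75, Σy=70, Σxy=1086, Σx²=1155, Σy²=1026
r = (5×1086 - 75×70)/√((5×1155 - 75²)(5×1026 - 70²))
= 180/√(150×230) = 180/√34500 ≈ 180/185.7418 ≈ 0.9691

r ≈ 0.9691


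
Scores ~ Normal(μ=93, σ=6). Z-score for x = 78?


z = (x - μ)/σ = (78 - 93)/6 = -2.5

z = -2.5


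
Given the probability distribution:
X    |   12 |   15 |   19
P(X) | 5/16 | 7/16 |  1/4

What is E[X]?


E[X] = Σ x·P(X=x)
= (12)×(5/16) + (15)×(7/16) + (19)×(1/4)
= 241/16

E[X] = 241/16


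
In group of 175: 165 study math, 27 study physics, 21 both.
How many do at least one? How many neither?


|A∪B| = 165+27-21 = 171
Neither = 175-171 = 4

At least one: 171; Neither: 4


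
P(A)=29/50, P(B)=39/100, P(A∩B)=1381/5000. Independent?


P(A)×P(B) = 1131/5000
P(A∩B) = 1381/5000
Not equal → NOT independent

No, not independent


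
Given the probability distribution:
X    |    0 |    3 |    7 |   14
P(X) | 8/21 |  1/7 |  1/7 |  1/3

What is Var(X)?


E[X] = 128/21
E[X²] = 1546/21
Var(X) = E[X²] - (E[X])² = 1546/21 - 16384/441 = 16082/441

Var(X) = 16082/441 ≈ 36.4671


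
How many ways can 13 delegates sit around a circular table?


Circular arrangements of 13 distinct objects: fix one position to break rotational symmetry.
(n-1)! = 12! = 479001600

479001600


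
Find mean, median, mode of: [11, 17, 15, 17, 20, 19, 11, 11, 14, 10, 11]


Sorted: [10, 11, 11, 11, 11, 14, 15, 17, 17, 19, 20]
Mean = 156/11
Median = 14
Freq: {11: 4, 17: 2, 15: 1, 20: 1, 19: 1, 14: 1, 10: 1}
Mode: [11]

Mean=156/11, Median=14, Mode=11


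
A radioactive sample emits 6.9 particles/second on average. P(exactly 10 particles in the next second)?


Poisson(λ=6.9): P(X=10) = e^(-λ)×λ^k/k!
= e^(-6.9) × 6.9^10 / 10!
≈ 0.001007785429 × 244619406.065 / 3628800 ≈ 0.067935

P(X=10) ≈ 0.067935 ≈ 6.79%


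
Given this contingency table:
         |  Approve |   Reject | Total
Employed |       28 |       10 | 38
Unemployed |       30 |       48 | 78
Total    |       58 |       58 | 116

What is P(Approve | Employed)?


P(Approve | Employed) = 28/(28+10) = 28/38 = 14/19

P(Approve|Employed) = 14/19 ≈ 73.68%


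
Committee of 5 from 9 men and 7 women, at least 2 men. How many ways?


Count by #men:
  2M,3W: C(9,2)×C(7,3)=1260
  3M,2W: C(9,3)×C(7,2)=1764
  4M,1W: C(9,4)×C(7,1)=882
  5M,0W: C(9,5)×C(7,0)=126
Total = 4032

4032


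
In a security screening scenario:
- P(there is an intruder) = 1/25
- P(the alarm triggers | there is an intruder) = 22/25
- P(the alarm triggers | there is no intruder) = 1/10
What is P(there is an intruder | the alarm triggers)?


Using Bayes' theorem:
P(A|B) = P(B|A)·P(A) / P(B)

P(the alarm triggers) = 22/25 × 1/25 + 1/10 × 24/25
= 22/625 + 12/125 = 82/625

P(there is an intruder|the alarm triggers) = (22/625) / (82/625) = 11/41

P(there is an intruder|the alarm triggers) = 11/41 ≈ 26.83%


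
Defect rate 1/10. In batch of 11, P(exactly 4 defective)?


Binomial: P(X=4) = C(11,4)×p^4×(1-p)^7
= 330 × 1/10000 × 4782969/10000000 = 157837977/10000000000

P(X=4) = 157837977/10000000000 ≈ 1.58%


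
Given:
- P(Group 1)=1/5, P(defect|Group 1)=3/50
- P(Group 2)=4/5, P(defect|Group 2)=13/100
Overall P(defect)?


P(B) = Σ P(B|Aᵢ)×P(Aᵢ)
  3/50×1/5 = 3/250
  13/100×4/5 = 13/125
Sum = 29/250

P(defect) = 29/250 ≈ 11.60%


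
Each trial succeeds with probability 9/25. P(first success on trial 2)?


Geometric: P(X=2) = (1-p)^(k-1)×p = (16/25)^1×9/25 = 144/625

P(X=2) = 144/625 ≈ 23.04%


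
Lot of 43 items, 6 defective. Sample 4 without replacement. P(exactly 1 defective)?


Hypergeometric: C(6,1)×C(37,3)/C(43,4)
= 6×7770/123410 = 666/1763

P(X=1) = 666/1763 ≈ 37.78%


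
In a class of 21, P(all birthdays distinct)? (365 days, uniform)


P(all different) = Π(365-i)/365 for i=0..20
= (365/365)×(364/365)×...×(345/365)
= 0.556312

P ≈ 0.5563 ≈ 55.63%


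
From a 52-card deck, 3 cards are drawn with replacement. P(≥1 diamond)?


P(not a diamond) = 39/52 = 3/4
P(none in 3 draws) = (3/4)^3 = 27/64
P(≥1 diamond) = 1 - 27/64 = 37/64

P = 37/64 ≈ 57.81%


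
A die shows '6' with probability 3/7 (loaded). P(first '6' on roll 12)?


Geometric: P(X=12) = (1-p)^(k-1)×p = (4/7)^11×3/7 = 12582912/13841287201

P(X=12) = 12582912/13841287201 ≈ 0.09%


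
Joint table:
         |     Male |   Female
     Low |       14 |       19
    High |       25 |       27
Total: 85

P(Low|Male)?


P(Low|Male) = 14/(14+25) = 14/39

P = 14/39 ≈ 35.90%


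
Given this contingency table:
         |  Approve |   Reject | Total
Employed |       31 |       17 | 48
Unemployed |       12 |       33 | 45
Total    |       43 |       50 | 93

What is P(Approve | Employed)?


P(Approve | Employed) = 31/(31+17) = 31/48

P(Approve|Employed) = 31/48 ≈ 64.58%


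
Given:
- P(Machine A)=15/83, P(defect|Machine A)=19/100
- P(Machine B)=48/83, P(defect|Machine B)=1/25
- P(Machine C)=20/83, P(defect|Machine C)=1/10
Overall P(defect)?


P(B) = Σ P(B|Aᵢ)×P(Aᵢ)
  19/100×15/83 = 57/1660
  1/25×48/83 = 48/2075
  1/10×20/83 = 2/83
Sum = 677/8300

P(defect) = 677/8300 ≈ 8.16%


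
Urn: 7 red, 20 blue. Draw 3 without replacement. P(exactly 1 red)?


Hypergeometric: C(7,1)×C(20,2)/C(27,3)
= 7×190/2925 = 266/585

P(X=1) = 266/585 ≈ 45.47%


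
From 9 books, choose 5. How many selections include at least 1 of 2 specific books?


Complement: C(9,5) - C(7,5) = 126 - 21 = 105

105


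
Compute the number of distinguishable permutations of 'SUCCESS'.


Letters: 7, freq: {'S': 3, 'U': 1, 'C': 2, 'E': 1}
7!/(3!×1!×2!×1!) = 5040/12 = 420

420


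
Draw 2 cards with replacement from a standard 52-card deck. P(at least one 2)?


P(not a 2) = 48/52 = 12/13
P(none in 2 draws) = (12/13)^2 = 144/169
P(≥1 2) = 1 - 144/169 = 25/169

P = 25/169 ≈ 14.79%


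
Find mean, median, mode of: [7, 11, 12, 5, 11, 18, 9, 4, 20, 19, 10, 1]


Sorted: [1, 4, 5, 7, 9, 10, 11, 11, 12, 18, 19, 20]
Mean = 127/12
Median = 21/2
Freq: {7: 1, 11: 2, 12: 1, 5: 1, 18: 1, 9: 1, 4: 1, 20: 1, 19: 1, 10: 1, 1: 1}
Mode: [11]

Mean=127/12, Median=21/2, Mode=11


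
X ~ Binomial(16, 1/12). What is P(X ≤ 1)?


P(X ≤ 1) = Σ P(X=i) for i=0..1
P(X=0) = 45949729863572161/184884258895036416
P(X=1) = 4177248169415651/11555266180939776
Sum = 4177248169415651/6847565144260608

P(X ≤ 1) = 4177248169415651/6847565144260608 ≈ 61.00%


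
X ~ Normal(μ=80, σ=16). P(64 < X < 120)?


z₁=(64-80)/16=-1.0, z₂=(120-80)/16=2.5
P = Φ(2.5) - Φ(-1.0) = 0.993790 - 0.158655 = 0.835135 ≈ 0.8351

P(64 < X < 120) ≈ 0.8351


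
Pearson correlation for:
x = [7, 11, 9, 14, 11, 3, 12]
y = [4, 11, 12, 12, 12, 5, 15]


n=7, Σx=67, Σy=71, Σxy=752, Σx²=721, Σy²=819
r = (7×752 - 67×71)/√((7×721 - 67²)(7×819 - 71²))
= 507/√(558×692) = 507/√386136 ≈ 507/621.3984 ≈ 0.8159

r ≈ 0.8159


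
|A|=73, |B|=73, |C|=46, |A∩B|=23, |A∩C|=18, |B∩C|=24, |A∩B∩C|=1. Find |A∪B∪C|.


|A∪B∪C| = 73+73+46-23-18-24+1 = 128

|A∪B∪C| = 128


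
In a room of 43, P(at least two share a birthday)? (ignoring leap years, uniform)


P(all different) = Π(365-i)/365 for i=0..42
= 0.076077
P(match) = 1 - 0.076077 = 0.923923

P ≈ 0.9239 ≈ 92.39%


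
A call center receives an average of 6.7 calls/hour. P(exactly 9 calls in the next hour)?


Poisson(λ=6.7): P(X=9) = e^(-λ)×λ^k/k!
= e^(-6.7) × 6.7^9 / 9!
≈ 0.001230911903 × 27206534.3963 / 362880 ≈ 0.092286

P(X=9) ≈ 0.092286 ≈ 9.23%


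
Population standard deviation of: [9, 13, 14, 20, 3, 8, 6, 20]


Mean = 93/8
  (9-93/8)²=441/64
  (13-93/8)²=121/64
  (14-93/8)²=361/64
  (20-93/8)²=4489/64
  (3-93/8)²=4761/64
  (8-93/8)²=841/64
  (6-93/8)²=2025/64
  (20-93/8)²=4489/64
Σ(x-μ)² = 2191/8
σ² = (2191/8)/8 = 2191/64

σ = √(2191/64) ≈ 5.8510


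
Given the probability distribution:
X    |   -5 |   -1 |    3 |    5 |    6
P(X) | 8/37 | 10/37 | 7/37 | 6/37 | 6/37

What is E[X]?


E[X] = Σ x·P(X=x)
= (-5)×(8/37) + (-1)×(10/37) + (3)×(7/37) + (5)×(6/37) + (6)×(6/37)
= 1

E[X] = 1


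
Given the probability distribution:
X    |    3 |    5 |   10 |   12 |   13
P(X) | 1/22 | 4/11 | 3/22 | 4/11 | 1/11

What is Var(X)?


E[X] = 195/22
E[X²] = 1999/22
Var(X) = E[X²] - (E[X])² = 1999/22 - 38025/484 = 5953/484

Var(X) = 5953/484 ≈ 12.2996


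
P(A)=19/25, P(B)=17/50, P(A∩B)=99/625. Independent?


P(A)×P(B) = 323/1250
P(A∩B) = 99/625
Not equal → NOT independent

No, not independent


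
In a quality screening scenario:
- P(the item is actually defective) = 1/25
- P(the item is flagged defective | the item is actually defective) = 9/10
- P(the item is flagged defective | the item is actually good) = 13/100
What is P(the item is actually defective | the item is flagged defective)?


Using Bayes' theorem:
P(A|B) = P(B|A)·P(A) / P(B)

P(the item is flagged defective) = 9/10 × 1/25 + 13/100 × 24/25
= 9/250 + 78/625 = 201/1250

P(the item is actually defective|the item is flagged defective) = (9/250) / (201/1250) = 15/67

P(the item is actually defective|the item is flagged defective) = 15/67 ≈ 22.39%


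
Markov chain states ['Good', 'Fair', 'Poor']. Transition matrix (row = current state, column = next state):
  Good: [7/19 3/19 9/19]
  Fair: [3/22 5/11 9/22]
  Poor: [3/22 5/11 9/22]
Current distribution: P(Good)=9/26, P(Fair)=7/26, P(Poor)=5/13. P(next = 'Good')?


P(next=Good) = Σᵢ P(now=i)×P(i→Good)
= 9/26×7/19 + 7/26×3/22 + 5/13×3/22
= 63/494 + 21/572 + 15/286 = 2355/10868

P = 2355/10868 ≈ 0.2167


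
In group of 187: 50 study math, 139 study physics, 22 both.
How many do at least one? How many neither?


|A∪B| = 50+139-22 = 167
Neither = 187-167 = 20

At least one: 167; Neither: 20


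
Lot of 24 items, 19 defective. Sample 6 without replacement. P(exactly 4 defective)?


Hypergeometric: C(19,4)×C(5,2)/C(24,6)
= 3876×10/134596 = 510/1771

P(X=4) = 510/1771 ≈ 28.80%


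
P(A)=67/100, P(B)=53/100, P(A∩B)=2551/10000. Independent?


P(A)×P(B) = 3551/10000
P(A∩B) = 2551/10000
Not equal → NOT independent

No, not independent


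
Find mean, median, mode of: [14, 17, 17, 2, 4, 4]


Sorted: [2, 4, 4, 14, 17, 17]
Mean = 58/6 = 29/3
Median = 9
Freq: {14: 1, 17: 2, 2: 1, 4: 2}
Mode: [4, 17]

Mean=29/3, Median=9, Mode=[4, 17]


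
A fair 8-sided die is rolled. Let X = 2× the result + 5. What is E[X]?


E[die] = (1+8)/2 = 9/2
E[X] = 2×9/2 + 5 = 14

E[X] = 14


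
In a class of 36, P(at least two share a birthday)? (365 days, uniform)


P(all different) = Π(365-i)/365 for i=0..35
= 0.167818
P(match) = 1 - 0.167818 = 0.832182

P ≈ 0.8322 ≈ 83.22%


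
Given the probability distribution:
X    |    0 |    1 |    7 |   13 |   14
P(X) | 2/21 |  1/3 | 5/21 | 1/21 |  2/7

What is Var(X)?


E[X] = 139/21
E[X²] = 1597/21
Var(X) = E[X²] - (E[X])² = 1597/21 - 19321/441 = 14216/441

Var(X) = 14216/441 ≈ 32.2358


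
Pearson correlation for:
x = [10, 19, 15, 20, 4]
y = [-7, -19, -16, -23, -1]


n=5, Σx=68, Σy=-66, Σxy=-1135, Σx²=1102, Σy²=1196
r = (5×(-1135) - 68×(-66))/√((5×1102 - 68²)(5×1196 - (-66)²))
= -1187/√(886×1624) = -1187/√1438864 ≈ -1187/1199.5266 ≈ -0.9896

r ≈ -0.9896


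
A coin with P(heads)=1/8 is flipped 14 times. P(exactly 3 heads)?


Binomial: P(X=3) = C(14,3)×p^3×(1-p)^11
= 364 × 1/512 × 1977326743/8589934592 = 179936733613/1099511627776

P(X=3) = 179936733613/1099511627776 ≈ 16.37%
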